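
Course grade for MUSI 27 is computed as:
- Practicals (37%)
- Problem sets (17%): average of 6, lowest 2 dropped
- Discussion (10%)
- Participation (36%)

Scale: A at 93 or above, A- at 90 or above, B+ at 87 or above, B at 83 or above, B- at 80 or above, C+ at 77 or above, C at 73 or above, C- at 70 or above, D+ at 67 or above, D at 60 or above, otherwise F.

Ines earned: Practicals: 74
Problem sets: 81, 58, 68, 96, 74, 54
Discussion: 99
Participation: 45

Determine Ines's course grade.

D+

Problem sets: drop 54, 58 → average of remaining 4 = 319/4 = 79.75
Weighted total:
  Practicals 74 × 0.37 = 27.38
  Problem sets 79.75 × 0.17 = 13.5575
  Discussion 99 × 0.1 = 9.9
  Participation 45 × 0.36 = 16.2
Sum = 67.0375
67.0375 is ≥ 67 and < 70 → D+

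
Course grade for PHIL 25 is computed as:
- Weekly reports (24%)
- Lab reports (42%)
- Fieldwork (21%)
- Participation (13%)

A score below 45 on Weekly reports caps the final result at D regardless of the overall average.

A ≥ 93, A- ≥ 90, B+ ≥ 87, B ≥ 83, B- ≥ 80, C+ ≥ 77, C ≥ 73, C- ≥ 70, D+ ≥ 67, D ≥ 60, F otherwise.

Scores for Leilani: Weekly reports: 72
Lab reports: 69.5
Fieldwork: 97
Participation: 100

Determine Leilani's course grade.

Weekly reports score 72 ≥ 45: minimum met.
Weighted total:
  Weekly reports 72 × 0.24 = 17.28
  Lab reports 69.5 × 0.42 = 29.19
  Fieldwork 97 × 0.21 = 20.37
  Participation 100 × 0.13 = 13
Sum = 79.84
79.84 is ≥ 77 and < 80 → C+

C+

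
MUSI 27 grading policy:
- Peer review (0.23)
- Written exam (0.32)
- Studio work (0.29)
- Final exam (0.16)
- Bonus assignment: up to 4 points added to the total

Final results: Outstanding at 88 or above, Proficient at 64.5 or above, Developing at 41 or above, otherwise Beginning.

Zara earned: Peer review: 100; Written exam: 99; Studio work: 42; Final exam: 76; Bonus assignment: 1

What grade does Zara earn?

Proficient

Weighted total:
  Peer review 100 × 0.23 = 23
  Written exam 99 × 0.32 = 31.68
  Studio work 42 × 0.29 = 12.18
  Final exam 76 × 0.16 = 12.16
Sum = 79.02
Bonus assignment: 79.02 + 1 = 80.02
80.02 is ≥ 64.5 and < 88 → Proficient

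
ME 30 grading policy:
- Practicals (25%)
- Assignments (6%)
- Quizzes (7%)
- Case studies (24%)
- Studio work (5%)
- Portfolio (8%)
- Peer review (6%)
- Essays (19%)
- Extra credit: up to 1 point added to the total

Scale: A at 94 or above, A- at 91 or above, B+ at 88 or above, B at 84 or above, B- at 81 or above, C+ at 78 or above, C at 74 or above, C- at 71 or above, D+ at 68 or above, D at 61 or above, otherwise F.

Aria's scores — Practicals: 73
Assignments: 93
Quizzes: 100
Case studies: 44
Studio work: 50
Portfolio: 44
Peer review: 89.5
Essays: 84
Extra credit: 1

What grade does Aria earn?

Weighted total:
  Practicals 73 × 0.25 = 18.25
  Assignments 93 × 0.06 = 5.58
  Quizzes 100 × 0.07 = 7
  Case studies 44 × 0.24 = 10.56
  Studio work 50 × 0.05 = 2.5
  Portfolio 44 × 0.08 = 3.52
  Peer review 89.5 × 0.06 = 5.37
  Essays 84 × 0.19 = 15.96
Sum = 68.74
Extra credit: 68.74 + 1 = 69.74
69.74 is ≥ 68 and < 71 → D+

D+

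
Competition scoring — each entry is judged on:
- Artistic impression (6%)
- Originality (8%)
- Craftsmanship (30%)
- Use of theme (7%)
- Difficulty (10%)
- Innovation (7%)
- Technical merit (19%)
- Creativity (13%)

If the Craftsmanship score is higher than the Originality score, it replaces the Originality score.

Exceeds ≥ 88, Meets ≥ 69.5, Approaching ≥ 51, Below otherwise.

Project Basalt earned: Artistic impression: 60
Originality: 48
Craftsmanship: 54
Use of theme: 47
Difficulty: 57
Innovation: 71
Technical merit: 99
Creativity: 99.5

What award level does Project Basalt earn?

Craftsmanship (54) > Originality (48), so Originality counts as 54.
Weighted total:
  Artistic impression 60 × 0.06 = 3.6
  Originality 54 × 0.08 = 4.32
  Craftsmanship 54 × 0.3 = 16.2
  Use of theme 47 × 0.07 = 3.29
  Difficulty 57 × 0.1 = 5.7
  Innovation 71 × 0.07 = 4.97
  Technical merit 99 × 0.19 = 18.81
  Creativity 99.5 × 0.13 = 12.935
Sum = 69.825
69.825 is ≥ 69.5 and < 88 → Meets

Meets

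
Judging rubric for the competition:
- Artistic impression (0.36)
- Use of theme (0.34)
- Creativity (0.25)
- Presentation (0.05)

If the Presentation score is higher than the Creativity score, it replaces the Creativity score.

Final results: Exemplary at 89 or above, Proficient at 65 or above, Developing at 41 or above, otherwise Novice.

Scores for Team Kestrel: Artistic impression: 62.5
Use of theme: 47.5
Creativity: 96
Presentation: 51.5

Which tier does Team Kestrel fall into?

Proficient

Presentation (51.5) ≤ Creativity (96), so Creativity stays at 96.
Weighted total:
  Artistic impression 62.5 × 0.36 = 22.5
  Use of theme 47.5 × 0.34 = 16.15
  Creativity 96 × 0.25 = 24
  Presentation 51.5 × 0.05 = 2.575
Sum = 65.225
65.225 is ≥ 65 and < 89 → Proficient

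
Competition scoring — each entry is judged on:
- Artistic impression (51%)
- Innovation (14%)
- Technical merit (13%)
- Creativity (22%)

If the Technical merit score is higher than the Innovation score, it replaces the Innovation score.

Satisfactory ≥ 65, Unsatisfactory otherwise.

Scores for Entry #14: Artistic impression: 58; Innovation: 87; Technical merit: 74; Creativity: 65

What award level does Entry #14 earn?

Satisfactory

Technical merit (74) ≤ Innovation (87), so Innovation stays at 87.
Weighted total:
  Artistic impression 58 × 0.51 = 29.58
  Innovation 87 × 0.14 = 12.18
  Technical merit 74 × 0.13 = 9.62
  Creativity 65 × 0.22 = 14.3
Sum = 65.68
65.68 ≥ 65 → Satisfactory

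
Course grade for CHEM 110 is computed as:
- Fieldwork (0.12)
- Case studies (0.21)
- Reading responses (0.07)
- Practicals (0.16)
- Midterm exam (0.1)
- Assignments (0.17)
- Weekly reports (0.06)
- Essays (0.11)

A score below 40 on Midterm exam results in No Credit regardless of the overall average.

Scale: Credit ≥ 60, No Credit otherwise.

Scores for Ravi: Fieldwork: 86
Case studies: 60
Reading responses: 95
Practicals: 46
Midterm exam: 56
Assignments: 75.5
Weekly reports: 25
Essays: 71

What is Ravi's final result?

Credit

Midterm exam score 56 ≥ 40: minimum met.
Weighted total:
  Fieldwork 86 × 0.12 = 10.32
  Case studies 60 × 0.21 = 12.6
  Reading responses 95 × 0.07 = 6.65
  Practicals 46 × 0.16 = 7.36
  Midterm exam 56 × 0.1 = 5.6
  Assignments 75.5 × 0.17 = 12.835
  Weekly reports 25 × 0.06 = 1.5
  Essays 71 × 0.11 = 7.81
Sum = 64.675
64.675 ≥ 60 → Credit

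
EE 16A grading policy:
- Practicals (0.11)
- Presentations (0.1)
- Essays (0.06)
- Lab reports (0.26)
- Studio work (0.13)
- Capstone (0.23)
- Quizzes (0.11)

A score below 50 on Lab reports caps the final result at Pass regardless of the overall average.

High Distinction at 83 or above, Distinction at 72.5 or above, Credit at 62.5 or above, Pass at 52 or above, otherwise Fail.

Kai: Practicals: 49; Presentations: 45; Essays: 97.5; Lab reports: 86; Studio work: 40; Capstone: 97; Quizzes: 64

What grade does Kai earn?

Lab reports score 86 ≥ 50: minimum met.
Weighted total:
  Practicals 49 × 0.11 = 5.39
  Presentations 45 × 0.1 = 4.5
  Essays 97.5 × 0.06 = 5.85
  Lab reports 86 × 0.26 = 22.36
  Studio work 40 × 0.13 = 5.2
  Capstone 97 × 0.23 = 22.31
  Quizzes 64 × 0.11 = 7.04
Sum = 72.65
72.65 is ≥ 72.5 and < 83 → Distinction

Distinction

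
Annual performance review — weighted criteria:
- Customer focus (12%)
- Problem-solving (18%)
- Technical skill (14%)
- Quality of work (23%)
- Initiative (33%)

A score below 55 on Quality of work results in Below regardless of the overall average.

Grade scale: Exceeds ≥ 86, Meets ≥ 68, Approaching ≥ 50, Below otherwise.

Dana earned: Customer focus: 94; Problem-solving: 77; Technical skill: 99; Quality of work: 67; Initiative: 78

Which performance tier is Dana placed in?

Quality of work score 67 ≥ 55: minimum met.
Weighted total:
  Customer focus 94 × 0.12 = 11.28
  Problem-solving 77 × 0.18 = 13.86
  Technical skill 99 × 0.14 = 13.86
  Quality of work 67 × 0.23 = 15.41
  Initiative 78 × 0.33 = 25.74
Sum = 80.15
80.15 is ≥ 68 and < 86 → Meets

Meets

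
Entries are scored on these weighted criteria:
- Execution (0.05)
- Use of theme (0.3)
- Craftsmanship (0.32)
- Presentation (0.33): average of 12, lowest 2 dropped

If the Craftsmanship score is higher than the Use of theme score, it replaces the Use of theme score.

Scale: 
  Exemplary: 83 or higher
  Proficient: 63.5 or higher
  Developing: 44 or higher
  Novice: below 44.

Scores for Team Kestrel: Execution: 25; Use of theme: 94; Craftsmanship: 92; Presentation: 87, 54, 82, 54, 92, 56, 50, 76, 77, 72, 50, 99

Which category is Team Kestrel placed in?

Exemplary

Presentation: drop 50, 50 → average of remaining 10 = 749/10 = 74.9
Craftsmanship (92) ≤ Use of theme (94), so Use of theme stays at 94.
Weighted total:
  Execution 25 × 0.05 = 1.25
  Use of theme 94 × 0.3 = 28.2
  Craftsmanship 92 × 0.32 = 29.44
  Presentation 74.9 × 0.33 = 24.717
Sum = 83.607
83.607 ≥ 83 → Exemplary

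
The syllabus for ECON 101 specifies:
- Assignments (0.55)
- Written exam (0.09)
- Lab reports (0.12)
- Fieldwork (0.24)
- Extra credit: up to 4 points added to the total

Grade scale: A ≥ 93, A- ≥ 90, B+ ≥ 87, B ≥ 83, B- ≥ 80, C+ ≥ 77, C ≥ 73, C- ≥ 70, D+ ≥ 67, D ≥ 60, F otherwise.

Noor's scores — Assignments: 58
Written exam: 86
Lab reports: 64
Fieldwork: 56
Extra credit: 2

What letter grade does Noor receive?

D

Weighted total:
  Assignments 58 × 0.55 = 31.9
  Written exam 86 × 0.09 = 7.74
  Lab reports 64 × 0.12 = 7.68
  Fieldwork 56 × 0.24 = 13.44
Sum = 60.76
Extra credit: 60.76 + 2 = 62.76
62.76 is ≥ 60 and < 67 → D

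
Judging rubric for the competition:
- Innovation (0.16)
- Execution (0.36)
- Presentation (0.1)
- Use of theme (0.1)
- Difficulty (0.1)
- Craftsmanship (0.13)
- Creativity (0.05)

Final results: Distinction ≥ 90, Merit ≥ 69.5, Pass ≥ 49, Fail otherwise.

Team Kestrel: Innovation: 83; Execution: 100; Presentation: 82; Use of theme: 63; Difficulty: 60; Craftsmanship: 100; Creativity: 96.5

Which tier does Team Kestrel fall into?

Weighted total:
  Innovation 83 × 0.16 = 13.28
  Execution 100 × 0.36 = 36
  Presentation 82 × 0.1 = 8.2
  Use of theme 63 × 0.1 = 6.3
  Difficulty 60 × 0.1 = 6
  Craftsmanship 100 × 0.13 = 13
  Creativity 96.5 × 0.05 = 4.825
Sum = 87.605
87.605 is ≥ 69.5 and < 90 → Merit

Merit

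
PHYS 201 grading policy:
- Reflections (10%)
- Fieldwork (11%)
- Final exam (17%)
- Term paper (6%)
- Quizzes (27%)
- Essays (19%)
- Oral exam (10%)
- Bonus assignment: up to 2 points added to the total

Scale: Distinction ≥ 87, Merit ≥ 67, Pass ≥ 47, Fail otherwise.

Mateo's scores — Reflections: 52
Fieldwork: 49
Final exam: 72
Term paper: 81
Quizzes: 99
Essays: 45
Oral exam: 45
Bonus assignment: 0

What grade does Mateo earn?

Merit

Weighted total:
  Reflections 52 × 0.1 = 5.2
  Fieldwork 49 × 0.11 = 5.39
  Final exam 72 × 0.17 = 12.24
  Term paper 81 × 0.06 = 4.86
  Quizzes 99 × 0.27 = 26.73
  Essays 45 × 0.19 = 8.55
  Oral exam 45 × 0.1 = 4.5
Sum = 67.47
Bonus assignment: 67.47 + 0 = 67.47
67.47 is ≥ 67 and < 87 → Merit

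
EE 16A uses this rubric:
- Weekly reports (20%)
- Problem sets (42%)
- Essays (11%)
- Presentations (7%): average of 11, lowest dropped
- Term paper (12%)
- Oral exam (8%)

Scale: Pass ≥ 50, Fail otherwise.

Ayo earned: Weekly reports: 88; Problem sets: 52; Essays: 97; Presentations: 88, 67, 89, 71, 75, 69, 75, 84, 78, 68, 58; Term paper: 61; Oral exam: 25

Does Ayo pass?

Presentations: drop 58 → average of remaining 10 = 764/10 = 76.4
Weighted total:
  Weekly reports 88 × 0.2 = 17.6
  Problem sets 52 × 0.42 = 21.84
  Essays 97 × 0.11 = 10.67
  Presentations 76.4 × 0.07 = 5.348
  Term paper 61 × 0.12 = 7.32
  Oral exam 25 × 0.08 = 2
Sum = 64.778
64.778 ≥ 50 → Pass

Pass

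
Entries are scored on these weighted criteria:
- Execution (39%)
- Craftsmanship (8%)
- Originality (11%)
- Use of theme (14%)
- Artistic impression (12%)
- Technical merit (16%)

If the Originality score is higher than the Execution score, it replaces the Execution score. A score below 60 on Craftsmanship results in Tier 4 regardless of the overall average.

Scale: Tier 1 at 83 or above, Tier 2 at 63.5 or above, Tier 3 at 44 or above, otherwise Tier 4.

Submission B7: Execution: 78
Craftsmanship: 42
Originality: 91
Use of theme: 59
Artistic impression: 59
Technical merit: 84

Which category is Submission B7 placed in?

Originality (91) > Execution (78), so Execution counts as 91.
Craftsmanship score 42 < 60: minimum not met.
Weighted total:
  Execution 91 × 0.39 = 35.49
  Craftsmanship 42 × 0.08 = 3.36
  Originality 91 × 0.11 = 10.01
  Use of theme 59 × 0.14 = 8.26
  Artistic impression 59 × 0.12 = 7.08
  Technical merit 84 × 0.16 = 13.44
Sum = 77.64
Because the Craftsmanship minimum was not met, the result is Tier 4.

Tier 4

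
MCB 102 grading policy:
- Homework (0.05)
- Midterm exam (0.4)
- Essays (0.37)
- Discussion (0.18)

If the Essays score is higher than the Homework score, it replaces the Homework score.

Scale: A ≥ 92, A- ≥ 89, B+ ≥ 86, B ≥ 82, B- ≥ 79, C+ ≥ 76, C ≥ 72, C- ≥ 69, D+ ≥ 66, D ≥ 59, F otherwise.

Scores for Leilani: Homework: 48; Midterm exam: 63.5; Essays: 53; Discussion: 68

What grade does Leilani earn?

D

Essays (53) > Homework (48), so Homework counts as 53.
Weighted total:
  Homework 53 × 0.05 = 2.65
  Midterm exam 63.5 × 0.4 = 25.4
  Essays 53 × 0.37 = 19.61
  Discussion 68 × 0.18 = 12.24
Sum = 59.9
59.9 is ≥ 59 and < 66 → D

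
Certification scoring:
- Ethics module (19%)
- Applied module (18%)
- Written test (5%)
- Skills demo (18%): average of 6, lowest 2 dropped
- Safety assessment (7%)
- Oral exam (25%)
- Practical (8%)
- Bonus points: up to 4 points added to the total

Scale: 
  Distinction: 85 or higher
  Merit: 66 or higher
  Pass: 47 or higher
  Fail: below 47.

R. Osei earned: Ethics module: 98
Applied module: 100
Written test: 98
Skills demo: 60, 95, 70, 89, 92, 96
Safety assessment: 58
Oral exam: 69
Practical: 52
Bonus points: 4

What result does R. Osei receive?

Distinction

Skills demo: drop 60, 70 → average of remaining 4 = 372/4 = 93
Weighted total:
  Ethics module 98 × 0.19 = 18.62
  Applied module 100 × 0.18 = 18
  Written test 98 × 0.05 = 4.9
  Skills demo 93 × 0.18 = 16.74
  Safety assessment 58 × 0.07 = 4.06
  Oral exam 69 × 0.25 = 17.25
  Practical 52 × 0.08 = 4.16
Sum = 83.73
Bonus points: 83.73 + 4 = 87.73
87.73 ≥ 85 → Distinction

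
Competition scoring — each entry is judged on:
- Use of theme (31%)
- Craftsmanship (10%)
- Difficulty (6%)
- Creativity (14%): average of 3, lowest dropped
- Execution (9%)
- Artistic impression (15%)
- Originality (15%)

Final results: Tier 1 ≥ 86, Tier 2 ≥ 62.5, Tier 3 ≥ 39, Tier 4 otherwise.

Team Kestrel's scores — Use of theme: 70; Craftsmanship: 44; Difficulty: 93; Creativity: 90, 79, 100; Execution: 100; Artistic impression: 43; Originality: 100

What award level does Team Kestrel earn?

Tier 2

Creativity: drop 79 → average of remaining 2 = 190/2 = 95
Weighted total:
  Use of theme 70 × 0.31 = 21.7
  Craftsmanship 44 × 0.1 = 4.4
  Difficulty 93 × 0.06 = 5.58
  Creativity 95 × 0.14 = 13.3
  Execution 100 × 0.09 = 9
  Artistic impression 43 × 0.15 = 6.45
  Originality 100 × 0.15 = 15
Sum = 75.43
75.43 is ≥ 62.5 and < 86 → Tier 2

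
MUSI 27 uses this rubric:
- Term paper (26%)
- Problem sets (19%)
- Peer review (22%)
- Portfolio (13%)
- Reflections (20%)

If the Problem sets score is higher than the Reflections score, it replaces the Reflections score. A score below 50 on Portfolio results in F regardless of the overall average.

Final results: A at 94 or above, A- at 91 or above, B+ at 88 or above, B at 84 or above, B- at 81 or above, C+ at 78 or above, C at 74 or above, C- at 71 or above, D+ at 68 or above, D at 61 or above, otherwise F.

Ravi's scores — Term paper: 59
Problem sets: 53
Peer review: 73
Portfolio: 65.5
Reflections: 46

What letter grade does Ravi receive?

F

Problem sets (53) > Reflections (46), so Reflections counts as 53.
Portfolio score 65.5 ≥ 50: minimum met.
Weighted total:
  Term paper 59 × 0.26 = 15.34
  Problem sets 53 × 0.19 = 10.07
  Peer review 73 × 0.22 = 16.06
  Portfolio 65.5 × 0.13 = 8.515
  Reflections 53 × 0.2 = 10.6
Sum = 60.585
60.585 < 61 → F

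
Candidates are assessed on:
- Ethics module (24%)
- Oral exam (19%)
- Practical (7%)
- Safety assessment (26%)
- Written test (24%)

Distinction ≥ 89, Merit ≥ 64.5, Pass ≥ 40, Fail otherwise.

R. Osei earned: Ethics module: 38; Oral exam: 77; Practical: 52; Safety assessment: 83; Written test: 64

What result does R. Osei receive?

Pass

Weighted total:
  Ethics module 38 × 0.24 = 9.12
  Oral exam 77 × 0.19 = 14.63
  Practical 52 × 0.07 = 3.64
  Safety assessment 83 × 0.26 = 21.58
  Written test 64 × 0.24 = 15.36
Sum = 64.33
64.33 is ≥ 40 and < 64.5 → Pass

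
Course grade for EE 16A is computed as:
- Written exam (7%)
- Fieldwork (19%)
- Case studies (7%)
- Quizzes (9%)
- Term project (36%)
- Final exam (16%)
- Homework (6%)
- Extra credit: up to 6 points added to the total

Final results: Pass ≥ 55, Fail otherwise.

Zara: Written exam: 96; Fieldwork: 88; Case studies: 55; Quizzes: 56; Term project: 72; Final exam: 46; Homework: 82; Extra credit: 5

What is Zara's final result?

Pass

Weighted total:
  Written exam 96 × 0.07 = 6.72
  Fieldwork 88 × 0.19 = 16.72
  Case studies 55 × 0.07 = 3.85
  Quizzes 56 × 0.09 = 5.04
  Term project 72 × 0.36 = 25.92
  Final exam 46 × 0.16 = 7.36
  Homework 82 × 0.06 = 4.92
Sum = 70.53
Extra credit: 70.53 + 5 = 75.53
75.53 ≥ 55 → Pass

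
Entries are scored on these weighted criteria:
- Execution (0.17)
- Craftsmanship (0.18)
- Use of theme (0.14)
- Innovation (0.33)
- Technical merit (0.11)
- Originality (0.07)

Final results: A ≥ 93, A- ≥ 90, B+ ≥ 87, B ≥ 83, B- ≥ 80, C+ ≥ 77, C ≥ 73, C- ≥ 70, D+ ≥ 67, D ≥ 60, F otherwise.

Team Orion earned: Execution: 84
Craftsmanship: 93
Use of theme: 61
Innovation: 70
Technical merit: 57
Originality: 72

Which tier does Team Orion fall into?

C

Weighted total:
  Execution 84 × 0.17 = 14.28
  Craftsmanship 93 × 0.18 = 16.74
  Use of theme 61 × 0.14 = 8.54
  Innovation 70 × 0.33 = 23.1
  Technical merit 57 × 0.11 = 6.27
  Originality 72 × 0.07 = 5.04
Sum = 73.97
73.97 is ≥ 73 and < 77 → C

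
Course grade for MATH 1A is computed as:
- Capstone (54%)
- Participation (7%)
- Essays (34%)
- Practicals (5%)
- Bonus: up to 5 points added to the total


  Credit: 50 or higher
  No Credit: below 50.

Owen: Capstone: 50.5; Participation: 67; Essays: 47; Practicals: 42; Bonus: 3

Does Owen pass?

Credit

Weighted total:
  Capstone 50.5 × 0.54 = 27.27
  Participation 67 × 0.07 = 4.69
  Essays 47 × 0.34 = 15.98
  Practicals 42 × 0.05 = 2.1
Sum = 50.04
Bonus: 50.04 + 3 = 53.04
53.04 ≥ 50 → Credit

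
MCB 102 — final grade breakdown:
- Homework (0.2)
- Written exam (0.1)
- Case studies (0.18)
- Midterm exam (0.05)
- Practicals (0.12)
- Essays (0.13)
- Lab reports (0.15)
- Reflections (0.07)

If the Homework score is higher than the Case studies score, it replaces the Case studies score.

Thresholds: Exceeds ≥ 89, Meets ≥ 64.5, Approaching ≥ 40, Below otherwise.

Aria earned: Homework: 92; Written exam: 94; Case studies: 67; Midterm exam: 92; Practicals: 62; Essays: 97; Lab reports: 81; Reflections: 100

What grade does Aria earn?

Meets

Homework (92) > Case studies (67), so Case studies counts as 92.
Weighted total:
  Homework 92 × 0.2 = 18.4
  Written exam 94 × 0.1 = 9.4
  Case studies 92 × 0.18 = 16.56
  Midterm exam 92 × 0.05 = 4.6
  Practicals 62 × 0.12 = 7.44
  Essays 97 × 0.13 = 12.61
  Lab reports 81 × 0.15 = 12.15
  Reflections 100 × 0.07 = 7
Sum = 88.16
88.16 is ≥ 64.5 and < 89 → Meets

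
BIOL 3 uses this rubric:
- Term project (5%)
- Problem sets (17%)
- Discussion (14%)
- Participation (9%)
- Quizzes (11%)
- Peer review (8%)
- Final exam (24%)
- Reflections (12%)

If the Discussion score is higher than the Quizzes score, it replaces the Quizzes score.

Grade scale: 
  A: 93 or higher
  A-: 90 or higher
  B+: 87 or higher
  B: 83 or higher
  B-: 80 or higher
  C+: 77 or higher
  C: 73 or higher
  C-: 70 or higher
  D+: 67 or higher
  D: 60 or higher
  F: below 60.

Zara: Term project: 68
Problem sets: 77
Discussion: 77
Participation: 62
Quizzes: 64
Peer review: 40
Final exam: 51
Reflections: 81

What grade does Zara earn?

Discussion (77) > Quizzes (64), so Quizzes counts as 77.
Weighted total:
  Term project 68 × 0.05 = 3.4
  Problem sets 77 × 0.17 = 13.09
  Discussion 77 × 0.14 = 10.78
  Participation 62 × 0.09 = 5.58
  Quizzes 77 × 0.11 = 8.47
  Peer review 40 × 0.08 = 3.2
  Final exam 51 × 0.24 = 12.24
  Reflections 81 × 0.12 = 9.72
Sum = 66.48
66.48 is ≥ 60 and < 67 → D

D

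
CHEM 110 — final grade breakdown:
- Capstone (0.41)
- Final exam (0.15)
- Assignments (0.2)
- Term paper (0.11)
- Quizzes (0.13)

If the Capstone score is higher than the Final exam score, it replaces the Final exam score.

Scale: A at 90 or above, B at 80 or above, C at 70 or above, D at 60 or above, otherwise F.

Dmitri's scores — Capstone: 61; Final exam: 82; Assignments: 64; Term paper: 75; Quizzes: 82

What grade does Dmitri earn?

Capstone (61) ≤ Final exam (82), so Final exam stays at 82.
Weighted total:
  Capstone 61 × 0.41 = 25.01
  Final exam 82 × 0.15 = 12.3
  Assignments 64 × 0.2 = 12.8
  Term paper 75 × 0.11 = 8.25
  Quizzes 82 × 0.13 = 10.66
Sum = 69.02
69.02 is ≥ 60 and < 70 → D

D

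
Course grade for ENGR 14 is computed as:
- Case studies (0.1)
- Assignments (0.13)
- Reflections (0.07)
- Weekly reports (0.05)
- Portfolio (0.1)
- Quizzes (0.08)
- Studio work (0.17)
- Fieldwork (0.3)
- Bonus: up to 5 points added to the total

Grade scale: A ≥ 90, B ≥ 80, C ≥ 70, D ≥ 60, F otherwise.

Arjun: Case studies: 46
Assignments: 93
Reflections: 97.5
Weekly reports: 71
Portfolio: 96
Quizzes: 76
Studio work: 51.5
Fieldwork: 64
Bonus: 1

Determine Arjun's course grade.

Weighted total:
  Case studies 46 × 0.1 = 4.6
  Assignments 93 × 0.13 = 12.09
  Reflections 97.5 × 0.07 = 6.825
  Weekly reports 71 × 0.05 = 3.55
  Portfolio 96 × 0.1 = 9.6
  Quizzes 76 × 0.08 = 6.08
  Studio work 51.5 × 0.17 = 8.755
  Fieldwork 64 × 0.3 = 19.2
Sum = 70.7
Bonus: 70.7 + 1 = 71.7
71.7 is ≥ 70 and < 80 → C

C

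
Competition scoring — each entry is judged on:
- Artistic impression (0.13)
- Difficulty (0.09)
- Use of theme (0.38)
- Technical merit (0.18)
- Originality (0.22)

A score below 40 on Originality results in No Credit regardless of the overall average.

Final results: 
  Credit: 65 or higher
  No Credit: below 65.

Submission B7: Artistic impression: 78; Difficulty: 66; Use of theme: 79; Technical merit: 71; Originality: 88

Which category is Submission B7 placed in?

Credit

Originality score 88 ≥ 40: minimum met.
Weighted total:
  Artistic impression 78 × 0.13 = 10.14
  Difficulty 66 × 0.09 = 5.94
  Use of theme 79 × 0.38 = 30.02
  Technical merit 71 × 0.18 = 12.78
  Originality 88 × 0.22 = 19.36
Sum = 78.24
78.24 ≥ 65 → Credit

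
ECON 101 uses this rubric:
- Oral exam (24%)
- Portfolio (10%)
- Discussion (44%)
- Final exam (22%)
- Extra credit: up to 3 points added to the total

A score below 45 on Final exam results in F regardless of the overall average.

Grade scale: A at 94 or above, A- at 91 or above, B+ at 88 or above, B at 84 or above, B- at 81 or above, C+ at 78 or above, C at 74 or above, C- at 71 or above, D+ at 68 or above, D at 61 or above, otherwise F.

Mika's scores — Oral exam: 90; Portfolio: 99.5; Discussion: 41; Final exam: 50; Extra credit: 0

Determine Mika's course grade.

Final exam score 50 ≥ 45: minimum met.
Weighted total:
  Oral exam 90 × 0.24 = 21.6
  Portfolio 99.5 × 0.1 = 9.95
  Discussion 41 × 0.44 = 18.04
  Final exam 50 × 0.22 = 11
Sum = 60.59
Extra credit: 60.59 + 0 = 60.59
60.59 < 61 → F

F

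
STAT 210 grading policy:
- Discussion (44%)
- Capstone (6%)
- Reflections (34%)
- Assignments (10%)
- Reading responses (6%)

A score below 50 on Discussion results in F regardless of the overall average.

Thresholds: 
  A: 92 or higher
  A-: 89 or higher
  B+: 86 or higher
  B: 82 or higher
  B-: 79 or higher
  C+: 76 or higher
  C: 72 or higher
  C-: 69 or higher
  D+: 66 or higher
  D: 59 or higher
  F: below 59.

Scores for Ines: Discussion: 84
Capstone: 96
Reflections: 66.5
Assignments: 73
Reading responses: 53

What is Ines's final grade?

Discussion score 84 ≥ 50: minimum met.
Weighted total:
  Discussion 84 × 0.44 = 36.96
  Capstone 96 × 0.06 = 5.76
  Reflections 66.5 × 0.34 = 22.61
  Assignments 73 × 0.1 = 7.3
  Reading responses 53 × 0.06 = 3.18
Sum = 75.81
75.81 is ≥ 72 and < 76 → C

C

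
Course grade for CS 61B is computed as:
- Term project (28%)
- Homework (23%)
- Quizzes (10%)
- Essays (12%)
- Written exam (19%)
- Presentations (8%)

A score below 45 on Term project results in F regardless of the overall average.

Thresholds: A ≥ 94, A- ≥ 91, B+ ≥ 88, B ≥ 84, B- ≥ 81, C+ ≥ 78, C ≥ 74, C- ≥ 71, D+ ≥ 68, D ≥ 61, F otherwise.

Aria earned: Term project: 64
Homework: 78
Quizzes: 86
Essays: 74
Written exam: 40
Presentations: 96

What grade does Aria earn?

D+

Term project score 64 ≥ 45: minimum met.
Weighted total:
  Term project 64 × 0.28 = 17.92
  Homework 78 × 0.23 = 17.94
  Quizzes 86 × 0.1 = 8.6
  Essays 74 × 0.12 = 8.88
  Written exam 40 × 0.19 = 7.6
  Presentations 96 × 0.08 = 7.68
Sum = 68.62
68.62 is ≥ 68 and < 71 → D+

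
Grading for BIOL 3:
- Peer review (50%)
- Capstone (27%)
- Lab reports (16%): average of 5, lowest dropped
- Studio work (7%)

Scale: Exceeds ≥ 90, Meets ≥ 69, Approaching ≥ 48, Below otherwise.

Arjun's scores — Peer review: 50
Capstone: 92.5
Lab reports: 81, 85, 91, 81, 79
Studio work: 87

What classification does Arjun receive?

Lab reports: drop 79 → average of remaining 4 = 338/4 = 84.5
Weighted total:
  Peer review 50 × 0.5 = 25
  Capstone 92.5 × 0.27 = 24.975
  Lab reports 84.5 × 0.16 = 13.52
  Studio work 87 × 0.07 = 6.09
Sum = 69.585
69.585 is ≥ 69 and < 90 → Meets

Meets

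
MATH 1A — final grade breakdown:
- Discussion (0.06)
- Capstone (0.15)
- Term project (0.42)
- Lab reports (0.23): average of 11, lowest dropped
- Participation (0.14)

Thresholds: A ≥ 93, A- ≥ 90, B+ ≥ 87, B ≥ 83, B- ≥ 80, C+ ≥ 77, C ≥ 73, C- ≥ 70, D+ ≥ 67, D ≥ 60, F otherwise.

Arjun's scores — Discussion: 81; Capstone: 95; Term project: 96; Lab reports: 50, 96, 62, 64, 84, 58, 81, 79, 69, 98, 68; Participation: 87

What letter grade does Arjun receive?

B+

Lab reports: drop 50 → average of remaining 10 = 759/10 = 75.9
Weighted total:
  Discussion 81 × 0.06 = 4.86
  Capstone 95 × 0.15 = 14.25
  Term project 96 × 0.42 = 40.32
  Lab reports 75.9 × 0.23 = 17.457
  Participation 87 × 0.14 = 12.18
Sum = 89.067
89.067 is ≥ 87 and < 90 → B+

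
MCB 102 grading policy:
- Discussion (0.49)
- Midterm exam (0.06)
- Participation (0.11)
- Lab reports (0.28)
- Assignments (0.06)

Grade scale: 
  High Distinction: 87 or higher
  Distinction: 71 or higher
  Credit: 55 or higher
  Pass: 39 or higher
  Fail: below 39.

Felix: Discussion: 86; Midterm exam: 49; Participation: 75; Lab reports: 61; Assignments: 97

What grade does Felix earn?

Weighted total:
  Discussion 86 × 0.49 = 42.14
  Midterm exam 49 × 0.06 = 2.94
  Participation 75 × 0.11 = 8.25
  Lab reports 61 × 0.28 = 17.08
  Assignments 97 × 0.06 = 5.82
Sum = 76.23
76.23 is ≥ 71 and < 87 → Distinction

Distinction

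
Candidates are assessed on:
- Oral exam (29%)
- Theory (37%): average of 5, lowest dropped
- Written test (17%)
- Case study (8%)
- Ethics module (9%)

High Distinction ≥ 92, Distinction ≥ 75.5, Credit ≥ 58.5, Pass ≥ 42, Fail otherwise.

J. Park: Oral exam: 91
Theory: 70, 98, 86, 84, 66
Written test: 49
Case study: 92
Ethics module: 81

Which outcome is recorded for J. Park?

Distinction

Theory: drop 66 → average of remaining 4 = 338/4 = 84.5
Weighted total:
  Oral exam 91 × 0.29 = 26.39
  Theory 84.5 × 0.37 = 31.265
  Written test 49 × 0.17 = 8.33
  Case study 92 × 0.08 = 7.36
  Ethics module 81 × 0.09 = 7.29
Sum = 80.635
80.635 is ≥ 75.5 and < 92 → Distinction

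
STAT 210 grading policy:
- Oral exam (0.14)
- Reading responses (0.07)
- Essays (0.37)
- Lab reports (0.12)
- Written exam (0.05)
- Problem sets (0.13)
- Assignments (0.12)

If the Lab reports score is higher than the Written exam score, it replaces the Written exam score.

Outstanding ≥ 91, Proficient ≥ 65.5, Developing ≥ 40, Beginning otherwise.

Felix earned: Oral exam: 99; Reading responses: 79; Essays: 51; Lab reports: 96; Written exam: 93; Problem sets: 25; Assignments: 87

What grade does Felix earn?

Lab reports (96) > Written exam (93), so Written exam counts as 96.
Weighted total:
  Oral exam 99 × 0.14 = 13.86
  Reading responses 79 × 0.07 = 5.53
  Essays 51 × 0.37 = 18.87
  Lab reports 96 × 0.12 = 11.52
  Written exam 96 × 0.05 = 4.8
  Problem sets 25 × 0.13 = 3.25
  Assignments 87 × 0.12 = 10.44
Sum = 68.27
68.27 is ≥ 65.5 and < 91 → Proficient

Proficient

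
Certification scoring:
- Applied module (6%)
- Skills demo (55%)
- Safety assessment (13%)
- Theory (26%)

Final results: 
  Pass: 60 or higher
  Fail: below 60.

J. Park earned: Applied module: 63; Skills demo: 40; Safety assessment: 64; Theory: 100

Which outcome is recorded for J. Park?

Pass

Weighted total:
  Applied module 63 × 0.06 = 3.78
  Skills demo 40 × 0.55 = 22
  Safety assessment 64 × 0.13 = 8.32
  Theory 100 × 0.26 = 26
Sum = 60.1
60.1 ≥ 60 → Pass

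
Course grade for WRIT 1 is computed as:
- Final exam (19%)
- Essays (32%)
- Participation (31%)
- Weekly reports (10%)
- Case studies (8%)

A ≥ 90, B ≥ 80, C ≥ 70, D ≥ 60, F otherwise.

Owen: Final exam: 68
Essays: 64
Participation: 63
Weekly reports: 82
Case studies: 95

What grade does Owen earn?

D

Weighted total:
  Final exam 68 × 0.19 = 12.92
  Essays 64 × 0.32 = 20.48
  Participation 63 × 0.31 = 19.53
  Weekly reports 82 × 0.1 = 8.2
  Case studies 95 × 0.08 = 7.6
Sum = 68.73
68.73 is ≥ 60 and < 70 → D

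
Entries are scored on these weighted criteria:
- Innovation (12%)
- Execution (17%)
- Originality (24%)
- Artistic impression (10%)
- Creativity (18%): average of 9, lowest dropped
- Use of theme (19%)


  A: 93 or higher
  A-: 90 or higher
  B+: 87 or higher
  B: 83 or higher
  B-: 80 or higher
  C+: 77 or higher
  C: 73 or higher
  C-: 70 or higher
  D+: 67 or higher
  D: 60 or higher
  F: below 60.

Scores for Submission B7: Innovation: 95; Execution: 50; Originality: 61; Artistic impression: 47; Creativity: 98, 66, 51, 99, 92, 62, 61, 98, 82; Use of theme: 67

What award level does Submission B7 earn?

Creativity: drop 51 → average of remaining 8 = 658/8 = 82.25
Weighted total:
  Innovation 95 × 0.12 = 11.4
  Execution 50 × 0.17 = 8.5
  Originality 61 × 0.24 = 14.64
  Artistic impression 47 × 0.1 = 4.7
  Creativity 82.25 × 0.18 = 14.805
  Use of theme 67 × 0.19 = 12.73
Sum = 66.775
66.775 is ≥ 60 and < 67 → D

D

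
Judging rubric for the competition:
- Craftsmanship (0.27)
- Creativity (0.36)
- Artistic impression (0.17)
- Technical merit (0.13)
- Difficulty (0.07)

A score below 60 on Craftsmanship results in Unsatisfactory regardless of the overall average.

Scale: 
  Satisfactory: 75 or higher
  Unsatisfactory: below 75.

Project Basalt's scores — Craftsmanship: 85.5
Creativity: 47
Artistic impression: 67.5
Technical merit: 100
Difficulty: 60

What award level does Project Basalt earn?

Craftsmanship score 85.5 ≥ 60: minimum met.
Weighted total:
  Craftsmanship 85.5 × 0.27 = 23.085
  Creativity 47 × 0.36 = 16.92
  Artistic impression 67.5 × 0.17 = 11.475
  Technical merit 100 × 0.13 = 13
  Difficulty 60 × 0.07 = 4.2
Sum = 68.68
68.68 < 75 → Unsatisfactory

Unsatisfactory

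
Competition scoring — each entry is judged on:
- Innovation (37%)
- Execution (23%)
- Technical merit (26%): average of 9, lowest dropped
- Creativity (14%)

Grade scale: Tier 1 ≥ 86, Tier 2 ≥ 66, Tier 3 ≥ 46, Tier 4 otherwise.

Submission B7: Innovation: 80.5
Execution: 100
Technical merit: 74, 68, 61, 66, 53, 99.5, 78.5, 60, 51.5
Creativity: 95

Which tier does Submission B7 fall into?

Technical merit: drop 51.5 → average of remaining 8 = 560/8 = 70
Weighted total:
  Innovation 80.5 × 0.37 = 29.785
  Execution 100 × 0.23 = 23
  Technical merit 70 × 0.26 = 18.2
  Creativity 95 × 0.14 = 13.3
Sum = 84.285
84.285 is ≥ 66 and < 86 → Tier 2

Tier 2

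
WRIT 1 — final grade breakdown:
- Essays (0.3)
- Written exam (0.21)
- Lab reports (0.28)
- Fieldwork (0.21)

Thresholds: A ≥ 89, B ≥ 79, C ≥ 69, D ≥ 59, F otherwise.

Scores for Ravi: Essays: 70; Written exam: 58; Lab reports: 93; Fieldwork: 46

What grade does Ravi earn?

D

Weighted total:
  Essays 70 × 0.3 = 21
  Written exam 58 × 0.21 = 12.18
  Lab reports 93 × 0.28 = 26.04
  Fieldwork 46 × 0.21 = 9.66
Sum = 68.88
68.88 is ≥ 59 and < 69 → D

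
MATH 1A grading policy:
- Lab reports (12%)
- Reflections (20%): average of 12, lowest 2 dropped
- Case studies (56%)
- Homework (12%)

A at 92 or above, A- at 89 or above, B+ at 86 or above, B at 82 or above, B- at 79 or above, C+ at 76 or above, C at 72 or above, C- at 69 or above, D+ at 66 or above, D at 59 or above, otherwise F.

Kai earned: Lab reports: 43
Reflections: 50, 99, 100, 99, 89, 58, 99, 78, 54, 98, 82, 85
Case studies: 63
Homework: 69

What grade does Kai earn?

D+

Reflections: drop 50, 54 → average of remaining 10 = 887/10 = 88.7
Weighted total:
  Lab reports 43 × 0.12 = 5.16
  Reflections 88.7 × 0.2 = 17.74
  Case studies 63 × 0.56 = 35.28
  Homework 69 × 0.12 = 8.28
Sum = 66.46
66.46 is ≥ 66 and < 69 → D+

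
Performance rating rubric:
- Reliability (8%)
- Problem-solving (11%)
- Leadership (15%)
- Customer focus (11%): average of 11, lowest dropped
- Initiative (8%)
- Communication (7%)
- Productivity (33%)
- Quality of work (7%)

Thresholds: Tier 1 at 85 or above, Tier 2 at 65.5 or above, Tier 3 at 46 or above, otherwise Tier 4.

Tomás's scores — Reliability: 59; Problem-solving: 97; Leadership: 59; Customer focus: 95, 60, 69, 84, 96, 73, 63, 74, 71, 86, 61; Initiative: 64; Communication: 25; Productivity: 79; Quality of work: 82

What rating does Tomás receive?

Customer focus: drop 60 → average of remaining 10 = 772/10 = 77.2
Weighted total:
  Reliability 59 × 0.08 = 4.72
  Problem-solving 97 × 0.11 = 10.67
  Leadership 59 × 0.15 = 8.85
  Customer focus 77.2 × 0.11 = 8.492
  Initiative 64 × 0.08 = 5.12
  Communication 25 × 0.07 = 1.75
  Productivity 79 × 0.33 = 26.07
  Quality of work 82 × 0.07 = 5.74
Sum = 71.412
71.412 is ≥ 65.5 and < 85 → Tier 2

Tier 2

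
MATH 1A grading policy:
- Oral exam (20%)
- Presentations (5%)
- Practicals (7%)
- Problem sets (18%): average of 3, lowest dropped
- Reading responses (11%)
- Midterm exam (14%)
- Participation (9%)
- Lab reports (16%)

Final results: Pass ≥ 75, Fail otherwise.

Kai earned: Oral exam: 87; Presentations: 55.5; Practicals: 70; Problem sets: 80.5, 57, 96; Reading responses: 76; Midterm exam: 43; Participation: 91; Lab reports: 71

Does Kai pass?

Problem sets: drop 57 → average of remaining 2 = 176.5/2 = 88.25
Weighted total:
  Oral exam 87 × 0.2 = 17.4
  Presentations 55.5 × 0.05 = 2.775
  Practicals 70 × 0.07 = 4.9
  Problem sets 88.25 × 0.18 = 15.885
  Reading responses 76 × 0.11 = 8.36
  Midterm exam 43 × 0.14 = 6.02
  Participation 91 × 0.09 = 8.19
  Lab reports 71 × 0.16 = 11.36
Sum = 74.89
74.89 < 75 → Fail

Fail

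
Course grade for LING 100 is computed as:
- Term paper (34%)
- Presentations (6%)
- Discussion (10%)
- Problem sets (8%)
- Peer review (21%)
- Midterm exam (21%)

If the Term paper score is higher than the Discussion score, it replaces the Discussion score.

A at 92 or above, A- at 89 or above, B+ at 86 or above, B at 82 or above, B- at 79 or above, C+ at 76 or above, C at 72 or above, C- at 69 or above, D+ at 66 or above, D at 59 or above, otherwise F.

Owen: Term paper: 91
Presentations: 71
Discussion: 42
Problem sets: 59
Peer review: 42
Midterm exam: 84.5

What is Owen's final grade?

C

Term paper (91) > Discussion (42), so Discussion counts as 91.
Weighted total:
  Term paper 91 × 0.34 = 30.94
  Presentations 71 × 0.06 = 4.26
  Discussion 91 × 0.1 = 9.1
  Problem sets 59 × 0.08 = 4.72
  Peer review 42 × 0.21 = 8.82
  Midterm exam 84.5 × 0.21 = 17.745
Sum = 75.585
75.585 is ≥ 72 and < 76 → C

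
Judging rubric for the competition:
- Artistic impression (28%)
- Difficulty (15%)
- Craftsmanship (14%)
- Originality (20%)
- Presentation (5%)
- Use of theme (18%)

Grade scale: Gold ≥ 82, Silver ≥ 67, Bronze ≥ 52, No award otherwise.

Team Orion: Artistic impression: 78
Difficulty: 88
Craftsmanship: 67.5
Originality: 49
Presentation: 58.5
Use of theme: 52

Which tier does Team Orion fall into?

Bronze

Weighted total:
  Artistic impression 78 × 0.28 = 21.84
  Difficulty 88 × 0.15 = 13.2
  Craftsmanship 67.5 × 0.14 = 9.45
  Originality 49 × 0.2 = 9.8
  Presentation 58.5 × 0.05 = 2.925
  Use of theme 52 × 0.18 = 9.36
Sum = 66.575
66.575 is ≥ 52 and < 67 → Bronze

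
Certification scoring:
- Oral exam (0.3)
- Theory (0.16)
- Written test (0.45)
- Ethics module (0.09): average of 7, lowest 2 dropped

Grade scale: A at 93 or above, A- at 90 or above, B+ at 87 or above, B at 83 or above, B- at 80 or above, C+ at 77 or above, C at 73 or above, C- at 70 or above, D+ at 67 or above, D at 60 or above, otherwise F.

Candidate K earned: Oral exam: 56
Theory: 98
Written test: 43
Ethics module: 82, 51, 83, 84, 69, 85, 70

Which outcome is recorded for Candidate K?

F

Ethics module: drop 51, 69 → average of remaining 5 = 404/5 = 80.8
Weighted total:
  Oral exam 56 × 0.3 = 16.8
  Theory 98 × 0.16 = 15.68
  Written test 43 × 0.45 = 19.35
  Ethics module 80.8 × 0.09 = 7.272
Sum = 59.102
59.102 < 60 → F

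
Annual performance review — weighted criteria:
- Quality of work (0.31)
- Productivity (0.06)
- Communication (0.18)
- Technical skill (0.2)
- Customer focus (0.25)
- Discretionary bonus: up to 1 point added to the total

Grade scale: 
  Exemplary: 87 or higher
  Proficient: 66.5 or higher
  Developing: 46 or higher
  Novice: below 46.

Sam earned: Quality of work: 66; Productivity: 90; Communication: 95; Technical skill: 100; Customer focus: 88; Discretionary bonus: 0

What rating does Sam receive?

Weighted total:
  Quality of work 66 × 0.31 = 20.46
  Productivity 90 × 0.06 = 5.4
  Communication 95 × 0.18 = 17.1
  Technical skill 100 × 0.2 = 20
  Customer focus 88 × 0.25 = 22
Sum = 84.96
Discretionary bonus: 84.96 + 0 = 84.96
84.96 is ≥ 66.5 and < 87 → Proficient

Proficient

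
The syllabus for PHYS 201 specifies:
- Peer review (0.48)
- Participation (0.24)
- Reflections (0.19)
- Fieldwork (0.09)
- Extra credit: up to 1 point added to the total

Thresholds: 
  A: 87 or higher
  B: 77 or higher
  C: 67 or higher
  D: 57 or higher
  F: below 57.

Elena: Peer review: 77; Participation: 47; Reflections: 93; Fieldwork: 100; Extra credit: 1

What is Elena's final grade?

C

Weighted total:
  Peer review 77 × 0.48 = 36.96
  Participation 47 × 0.24 = 11.28
  Reflections 93 × 0.19 = 17.67
  Fieldwork 100 × 0.09 = 9
Sum = 74.91
Extra credit: 74.91 + 1 = 75.91
75.91 is ≥ 67 and < 77 → C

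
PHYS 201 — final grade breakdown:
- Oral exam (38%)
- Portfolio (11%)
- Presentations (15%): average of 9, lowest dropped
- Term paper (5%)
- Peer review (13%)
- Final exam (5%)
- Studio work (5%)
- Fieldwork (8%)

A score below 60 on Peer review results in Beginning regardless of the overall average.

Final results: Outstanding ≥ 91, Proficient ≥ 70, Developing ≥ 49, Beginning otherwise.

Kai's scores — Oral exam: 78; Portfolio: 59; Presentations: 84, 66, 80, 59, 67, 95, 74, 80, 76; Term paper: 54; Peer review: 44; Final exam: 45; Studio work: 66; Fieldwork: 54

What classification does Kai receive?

Beginning

Presentations: drop 59 → average of remaining 8 = 622/8 = 77.75
Peer review score 44 < 60: minimum not met.
Weighted total:
  Oral exam 78 × 0.38 = 29.64
  Portfolio 59 × 0.11 = 6.49
  Presentations 77.75 × 0.15 = 11.6625
  Term paper 54 × 0.05 = 2.7
  Peer review 44 × 0.13 = 5.72
  Final exam 45 × 0.05 = 2.25
  Studio work 66 × 0.05 = 3.3
  Fieldwork 54 × 0.08 = 4.32
Sum = 66.0825
Because the Peer review minimum was not met, the result is Beginning.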